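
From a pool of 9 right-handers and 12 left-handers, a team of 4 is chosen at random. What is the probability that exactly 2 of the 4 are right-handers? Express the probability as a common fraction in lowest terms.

264/665

Total number of selections: C(21,4) = 5985.
Selections with exactly 2 right-handers: choose 2 of the 9 right-handers and 2 of the 12 left-handers, C(9,2)·C(12,2) = 36·66 = 2376.
Probability = 2376/5985 = 264/665.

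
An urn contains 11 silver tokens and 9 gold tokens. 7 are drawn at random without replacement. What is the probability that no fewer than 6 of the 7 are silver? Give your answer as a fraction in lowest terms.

There are C(20,7) = 77520 ways to choose the 7.
Favorable selections (no fewer than 6 silver): C(11,6)·C(9,1) + C(11,7)·C(9,0) = 4158 + 330 = 4488.
Probability = 4488/77520 = 11/190.

11/190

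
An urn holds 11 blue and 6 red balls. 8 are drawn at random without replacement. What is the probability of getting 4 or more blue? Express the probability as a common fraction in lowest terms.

Total selections: C(17,8) = 24310.
Count the complement (fewer than 4 blue): C(11,2)·C(6,6) + C(11,3)·C(6,5) = 55 + 990 = 1045.
Probability = 1 − 1045/24310 = 23265/24310 = 423/442.

423/442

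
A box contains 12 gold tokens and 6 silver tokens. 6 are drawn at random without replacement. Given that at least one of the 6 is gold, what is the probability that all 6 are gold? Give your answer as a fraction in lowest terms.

924/18563

Work in counts. Selections with at least one gold: C(18,6) − C(6,6) = 18564 − 1 = 18563.
Of those, selections where all 6 are gold: C(12,6) = 924.
Conditional probability = 924/18563.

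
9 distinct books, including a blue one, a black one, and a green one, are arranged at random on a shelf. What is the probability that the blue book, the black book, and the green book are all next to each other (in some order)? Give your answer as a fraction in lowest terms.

There are 9! = 362880 arrangements.
Treat the three as one block: 7! placements × 3! orders within the block = 5040·6 = 30240.
Probability = 30240/362880 = 1/12.

1/12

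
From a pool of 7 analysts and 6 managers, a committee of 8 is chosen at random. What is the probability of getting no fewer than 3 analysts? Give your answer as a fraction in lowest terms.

Total selections: C(13,8) = 1287.
The complement is exactly 2 analysts: C(7,2)·C(6,6) = 21.
Probability = 1 − 21/1287 = 1266/1287 = 422/429.

422/429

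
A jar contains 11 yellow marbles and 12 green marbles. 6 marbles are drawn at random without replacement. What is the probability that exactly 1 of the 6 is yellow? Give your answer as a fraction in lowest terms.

264/3059

There are C(23,6) = 100947 ways to choose 6 from 23.
Selections with exactly 1 yellow: choose 1 of the 11 yellow and 5 of the 12 green, C(11,1)·C(12,5) = 11·792 = 8712.
Probability = 8712/100947 = 264/3059.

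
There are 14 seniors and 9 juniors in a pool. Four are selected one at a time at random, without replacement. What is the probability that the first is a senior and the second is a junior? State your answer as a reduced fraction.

Multiply the conditional probabilities at each draw: 14/23 · 9/22 = 126/506 = 63/253.

63/253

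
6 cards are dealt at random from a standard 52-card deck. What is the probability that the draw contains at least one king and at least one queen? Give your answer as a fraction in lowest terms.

718637/5089630

There are C(52,6) = 20358520 possible draws.
By inclusion-exclusion on the complements, draws missing all kings or all queens: C(48,6) + C(48,6) − C(44,6) = 12271512 + 12271512 − 7059052 = 17483972.
So draws with at least one of each: 20358520 − 17483972 = 2874548, probability 2874548/20358520 = 718637/5089630.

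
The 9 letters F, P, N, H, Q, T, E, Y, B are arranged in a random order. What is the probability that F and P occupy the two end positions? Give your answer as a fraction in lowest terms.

There are 9! = 362880 arrangements.
Place F and P at the ends in 2 ways, arrange the remaining 7 in 7! = 5040 ways: 2·5040 = 10080.
Probability = 10080/362880 = 1/36.

1/36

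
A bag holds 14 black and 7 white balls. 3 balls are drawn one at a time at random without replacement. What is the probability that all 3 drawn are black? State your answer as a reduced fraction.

26/95

Multiply the conditional probabilities at each draw: 14/21 · 13/20 · 12/19 = 2184/7980 = 26/95.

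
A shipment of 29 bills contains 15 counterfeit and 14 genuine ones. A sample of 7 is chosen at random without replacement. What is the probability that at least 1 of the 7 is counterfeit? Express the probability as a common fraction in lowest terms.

9983/10005

Total selections: C(29,7) = 1560780.
The complement is all 7 are genuine: C(14,7) = 3432.
Probability = 1 − 3432/1560780 = 1557348/1560780 = 9983/10005.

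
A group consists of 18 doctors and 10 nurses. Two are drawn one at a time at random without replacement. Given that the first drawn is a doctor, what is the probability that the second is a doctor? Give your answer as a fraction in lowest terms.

17/27

After removing one doctor, 27 remain: 17 doctors and 10 nurses.
So the probability the next is a doctor is 17/27.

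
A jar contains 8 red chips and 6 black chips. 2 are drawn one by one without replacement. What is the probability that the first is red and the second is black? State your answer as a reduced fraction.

24/91

Multiply the conditional probabilities at each draw: 8/14 · 6/13 = 48/182 = 24/91.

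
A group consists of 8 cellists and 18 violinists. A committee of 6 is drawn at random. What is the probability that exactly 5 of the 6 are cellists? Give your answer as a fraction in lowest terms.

There are C(26,6) = 230230 ways to choose 6 from 26.
Selections with exactly 5 cellists: choose 5 of the 8 cellists and 1 of the 18 violinists, C(8,5)·C(18,1) = 56·18 = 1008.
Probability = 1008/230230 = 72/16445.

72/16445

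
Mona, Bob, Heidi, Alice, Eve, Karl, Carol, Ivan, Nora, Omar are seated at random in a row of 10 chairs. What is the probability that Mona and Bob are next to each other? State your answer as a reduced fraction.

There are 10! = 3628800 arrangements.
Treat Mona and Bob as a block: 9! arrangements of the blocks × 2 orders within the block = 2·362880 = 725760.
Probability = 725760/3628800 = 1/5.

1/5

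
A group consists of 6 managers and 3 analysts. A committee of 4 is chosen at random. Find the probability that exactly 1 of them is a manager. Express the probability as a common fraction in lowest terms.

The sample space is all 4-subsets of the 9: C(9,4) = 126.
Selections with exactly 1 manager: choose 1 of the 6 managers and 3 of the 3 analysts, C(6,1)·C(3,3) = 6·1 = 6.
Probability = 6/126 = 1/21.

1/21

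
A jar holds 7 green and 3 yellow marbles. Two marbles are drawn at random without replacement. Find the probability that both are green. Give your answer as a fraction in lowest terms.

7/15

There are C(10,2) = 45 possible selections.
Selections with all green: C(7,2) = 21.
Probability = 21/45 = 7/15.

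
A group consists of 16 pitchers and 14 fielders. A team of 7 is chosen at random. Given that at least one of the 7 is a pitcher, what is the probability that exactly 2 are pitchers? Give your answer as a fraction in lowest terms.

385/3257

Work in counts. Selections with at least one pitcher: C(30,7) − C(14,7) = 2035800 − 3432 = 2032368.
Of those, selections where exactly 2 are pitchers: C(16,2)·C(14,5) = 120·2002 = 240240.
Conditional probability = 240240/2032368 = 385/3257.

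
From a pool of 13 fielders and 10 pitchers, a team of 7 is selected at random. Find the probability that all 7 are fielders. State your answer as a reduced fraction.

52/7429

There are C(23,7) = 245157 possible selections.
Selections with all fielders: C(13,7) = 1716.
Probability = 1716/245157 = 52/7429.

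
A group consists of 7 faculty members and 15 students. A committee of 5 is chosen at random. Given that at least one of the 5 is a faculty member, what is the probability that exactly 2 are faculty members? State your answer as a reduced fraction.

455/1111

Work in counts. Selections with at least one faculty member: C(22,5) − C(15,5) = 26334 − 3003 = 23331.
Of those, selections where exactly 2 are faculty members: C(7,2)·C(15,3) = 21·455 = 9555.
Conditional probability = 9555/23331 = 455/1111.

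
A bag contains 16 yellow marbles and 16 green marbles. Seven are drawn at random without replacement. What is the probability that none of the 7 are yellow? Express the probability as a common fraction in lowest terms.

55/16182

There are C(32,7) = 3365856 possible selections.
Selections with no yellow (all green): C(16,7) = 11440.
Probability = 11440/3365856 = 55/16182.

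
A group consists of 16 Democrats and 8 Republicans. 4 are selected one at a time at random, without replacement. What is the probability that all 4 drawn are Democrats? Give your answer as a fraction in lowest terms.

Multiply the conditional probabilities at each draw: 16/24 · 15/23 · 14/22 · 13/21 = 43680/255024 = 130/759.

130/759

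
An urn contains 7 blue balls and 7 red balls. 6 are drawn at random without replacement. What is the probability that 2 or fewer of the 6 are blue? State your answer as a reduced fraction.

127/429

There are C(14,6) = 3003 ways to choose the 6.
Favorable selections (2 or fewer blue): C(7,0)·C(7,6) + C(7,1)·C(7,5) + C(7,2)·C(7,4) = 7 + 147 + 735 = 889.
Probability = 889/3003 = 127/429.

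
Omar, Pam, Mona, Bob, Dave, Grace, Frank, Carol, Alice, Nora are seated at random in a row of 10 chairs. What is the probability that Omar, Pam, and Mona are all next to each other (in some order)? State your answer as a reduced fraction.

There are 10! = 3628800 arrangements.
Treat the three as one block: 8! placements × 3! orders within the block = 40320·6 = 241920.
Probability = 241920/3628800 = 1/15.

1/15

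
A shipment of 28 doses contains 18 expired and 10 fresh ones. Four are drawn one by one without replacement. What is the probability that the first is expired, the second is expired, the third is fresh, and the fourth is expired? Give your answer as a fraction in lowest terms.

136/1365

Multiply the conditional probabilities at each draw: 18/28 · 17/27 · 10/26 · 16/25 = 48960/491400 = 136/1365.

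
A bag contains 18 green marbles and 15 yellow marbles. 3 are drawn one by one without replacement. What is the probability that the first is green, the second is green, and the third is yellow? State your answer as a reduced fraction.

765/5456

Multiply the conditional probabilities at each draw: 18/33 · 17/32 · 15/31 = 4590/32736 = 765/5456.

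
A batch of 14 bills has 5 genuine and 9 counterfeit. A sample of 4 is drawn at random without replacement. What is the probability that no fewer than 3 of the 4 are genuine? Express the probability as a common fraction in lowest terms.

There are C(14,4) = 1001 ways to choose the 4.
Favorable selections (no fewer than 3 genuine): C(5,3)·C(9,1) + C(5,4)·C(9,0) = 90 + 5 = 95.
Probability = 95/1001.

95/1001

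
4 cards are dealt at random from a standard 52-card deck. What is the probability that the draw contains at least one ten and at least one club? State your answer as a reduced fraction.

There are C(52,4) = 270725 possible draws.
By inclusion-exclusion on the complements, draws missing all tens or all clubs: C(48,4) + C(39,4) − C(36,4) = 194580 + 82251 − 58905 = 217926.
So draws with at least one of each: 270725 − 217926 = 52799, probability 52799/270725.

52799/270725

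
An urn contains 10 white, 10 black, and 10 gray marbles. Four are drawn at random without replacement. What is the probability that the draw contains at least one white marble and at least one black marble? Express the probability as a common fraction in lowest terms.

There are C(30,4) = 27405 possible draws.
By inclusion-exclusion on the complements, draws missing all white or all black: C(20,4) + C(20,4) − C(10,4) = 4845 + 4845 − 210 = 9480.
So draws with at least one of each: 27405 − 9480 = 17925, probability 17925/27405 = 1195/1827.

1195/1827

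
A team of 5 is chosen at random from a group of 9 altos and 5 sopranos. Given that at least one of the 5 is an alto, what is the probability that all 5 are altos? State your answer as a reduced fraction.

42/667

Work in counts. Selections with at least one alto: C(14,5) − C(5,5) = 2002 − 1 = 2001.
Of those, selections where all 5 are altos: C(9,5) = 126.
Conditional probability = 126/2001 = 42/667.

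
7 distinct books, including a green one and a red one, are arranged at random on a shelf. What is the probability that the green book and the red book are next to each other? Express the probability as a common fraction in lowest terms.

2/7

There are 7! = 5040 arrangements.
Treat the green book and the red book as a block: 6! arrangements of the blocks × 2 orders within the block = 2·720 = 1440.
Probability = 1440/5040 = 2/7.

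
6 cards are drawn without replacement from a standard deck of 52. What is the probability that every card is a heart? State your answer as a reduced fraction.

33/391510

There are C(52,6) = 20358520 possible 6-card hands.
Hands that are all hearts: C(13,6) = 1716.
Probability = 1716/20358520 = 33/391510.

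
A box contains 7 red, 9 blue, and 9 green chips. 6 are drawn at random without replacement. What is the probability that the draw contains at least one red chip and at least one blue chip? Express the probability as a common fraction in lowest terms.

There are C(25,6) = 177100 possible draws.
By inclusion-exclusion on the complements, draws missing all red or all blue: C(18,6) + C(16,6) − C(9,6) = 18564 + 8008 − 84 = 26488.
So draws with at least one of each: 177100 − 26488 = 150612, probability 150612/177100 = 489/575.

489/575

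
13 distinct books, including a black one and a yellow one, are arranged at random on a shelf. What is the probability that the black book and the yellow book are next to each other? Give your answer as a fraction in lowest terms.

2/13

There are 13! = 6227020800 arrangements.
Treat the black book and the yellow book as a block: 12! arrangements of the blocks × 2 orders within the block = 2·479001600 = 958003200.
Probability = 958003200/6227020800 = 2/13.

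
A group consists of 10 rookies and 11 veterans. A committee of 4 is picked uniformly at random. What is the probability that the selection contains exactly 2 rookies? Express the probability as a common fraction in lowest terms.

55/133

The sample space is all 4-subsets of the 21: C(21,4) = 5985.
Selections with exactly 2 rookies: choose 2 of the 10 rookies and 2 of the 11 veterans, C(10,2)·C(11,2) = 45·55 = 2475.
Probability = 2475/5985 = 55/133.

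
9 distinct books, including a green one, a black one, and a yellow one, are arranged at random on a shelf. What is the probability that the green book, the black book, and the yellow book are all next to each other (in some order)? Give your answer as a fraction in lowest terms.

There are 9! = 362880 arrangements.
Treat the three as one block: 7! placements × 3! orders within the block = 5040·6 = 30240.
Probability = 30240/362880 = 1/12.

1/12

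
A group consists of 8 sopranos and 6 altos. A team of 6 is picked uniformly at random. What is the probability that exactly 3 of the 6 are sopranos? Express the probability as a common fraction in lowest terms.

There are C(14,6) = 3003 ways to choose 6 from 14.
Selections with exactly 3 sopranos: choose 3 of the 8 sopranos and 3 of the 6 altos, C(8,3)·C(6,3) = 56·20 = 1120.
Probability = 1120/3003 = 160/429.

160/429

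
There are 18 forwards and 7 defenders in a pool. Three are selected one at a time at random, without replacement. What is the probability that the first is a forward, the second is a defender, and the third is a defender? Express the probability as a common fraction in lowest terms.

Multiply the conditional probabilities at each draw: 18/25 · 7/24 · 6/23 = 756/13800 = 63/1150.

63/1150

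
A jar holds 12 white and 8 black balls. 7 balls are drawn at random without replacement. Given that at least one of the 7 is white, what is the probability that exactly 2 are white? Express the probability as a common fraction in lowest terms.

Work in counts. Selections with at least one white: C(20,7) − C(8,7) = 77520 − 8 = 77512.
Of those, selections where exactly 2 are white: C(12,2)·C(8,5) = 66·56 = 3696.
Conditional probability = 3696/77512 = 462/9689.

462/9689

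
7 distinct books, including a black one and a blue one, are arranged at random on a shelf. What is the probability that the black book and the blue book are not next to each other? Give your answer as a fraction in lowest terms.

5/7

There are 7! = 5040 arrangements.
Arrangements with the black book and the blue book adjacent: 2·6! = 1440.
So not adjacent: 5040 − 1440 = 3600, probability 3600/5040 = 5/7.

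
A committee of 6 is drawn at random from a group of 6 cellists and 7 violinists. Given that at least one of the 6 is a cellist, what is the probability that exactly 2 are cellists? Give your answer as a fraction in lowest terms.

525/1709

Work in counts. Selections with at least one cellist: C(13,6) − C(7,6) = 1716 − 7 = 1709.
Of those, selections where exactly 2 are cellists: C(6,2)·C(7,4) = 15·35 = 525.
Conditional probability = 525/1709.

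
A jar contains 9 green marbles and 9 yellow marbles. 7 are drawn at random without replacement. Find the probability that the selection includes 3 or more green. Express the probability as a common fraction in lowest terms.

There are C(18,7) = 31824 ways to choose the 7.
Count the complement (fewer than 3 green): C(9,0)·C(9,7) + C(9,1)·C(9,6) + C(9,2)·C(9,5) = 36 + 756 + 4536 = 5328.
Probability = 1 − 5328/31824 = 26496/31824 = 184/221.

184/221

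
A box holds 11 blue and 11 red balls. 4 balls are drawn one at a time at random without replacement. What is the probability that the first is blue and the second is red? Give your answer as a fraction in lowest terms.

Multiply the conditional probabilities at each draw: 11/22 · 11/21 = 121/462 = 11/42.

11/42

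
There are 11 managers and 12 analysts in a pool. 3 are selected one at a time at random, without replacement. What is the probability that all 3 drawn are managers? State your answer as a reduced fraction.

15/161

Multiply the conditional probabilities at each draw: 11/23 · 10/22 · 9/21 = 990/10626 = 15/161.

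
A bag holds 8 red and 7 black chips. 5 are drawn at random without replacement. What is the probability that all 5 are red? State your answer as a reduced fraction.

8/429

There are C(15,5) = 3003 possible selections.
Selections with all red: C(8,5) = 56.
Probability = 56/3003 = 8/429.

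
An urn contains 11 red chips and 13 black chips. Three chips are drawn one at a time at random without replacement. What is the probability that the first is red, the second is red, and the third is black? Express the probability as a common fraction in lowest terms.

65/552

Multiply the conditional probabilities at each draw: 11/24 · 10/23 · 13/22 = 1430/12144 = 65/552.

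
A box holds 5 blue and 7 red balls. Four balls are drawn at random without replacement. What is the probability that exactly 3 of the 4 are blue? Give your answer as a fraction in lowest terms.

14/99

Total number of selections: C(12,4) = 495.
Selections with exactly 3 blue: choose 3 of the 5 blue and 1 of the 7 red, C(5,3)·C(7,1) = 10·7 = 70.
Probability = 70/495 = 14/99.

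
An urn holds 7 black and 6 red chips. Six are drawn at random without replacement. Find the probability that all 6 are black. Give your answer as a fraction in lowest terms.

7/1716

There are C(13,6) = 1716 possible selections.
Selections with all black: C(7,6) = 7.
Probability = 7/1716.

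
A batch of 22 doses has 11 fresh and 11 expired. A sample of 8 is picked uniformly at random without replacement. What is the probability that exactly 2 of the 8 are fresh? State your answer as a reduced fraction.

77/969

The sample space is all 8-subsets of the 22: C(22,8) = 319770.
Selections with exactly 2 fresh: choose 2 of the 11 fresh and 6 of the 11 expired, C(11,2)·C(11,6) = 55·462 = 25410.
Probability = 25410/319770 = 77/969.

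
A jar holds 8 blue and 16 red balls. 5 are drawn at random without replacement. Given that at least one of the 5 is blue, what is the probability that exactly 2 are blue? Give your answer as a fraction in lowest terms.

280/681

Work in counts. Selections with at least one blue: C(24,5) − C(16,5) = 42504 − 4368 = 38136.
Of those, selections where exactly 2 are blue: C(8,2)·C(16,3) = 28·560 = 15680.
Conditional probability = 15680/38136 = 280/681.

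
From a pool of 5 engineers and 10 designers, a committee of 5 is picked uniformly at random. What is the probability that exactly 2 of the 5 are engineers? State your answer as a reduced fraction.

400/1001

The sample space is all 5-subsets of the 15: C(15,5) = 3003.
Selections with exactly 2 engineers: choose 2 of the 5 engineers and 3 of the 10 designers, C(5,2)·C(10,3) = 10·120 = 1200.
Probability = 1200/3003 = 400/1001.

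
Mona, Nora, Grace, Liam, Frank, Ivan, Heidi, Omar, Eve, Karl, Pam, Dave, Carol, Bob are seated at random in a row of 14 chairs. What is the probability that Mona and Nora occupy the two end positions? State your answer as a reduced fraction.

There are 14! = 87178291200 arrangements.
Place Mona and Nora at the ends in 2 ways, arrange the remaining 12 in 12! = 479001600 ways: 2·479001600 = 958003200.
Probability = 958003200/87178291200 = 1/91.

1/91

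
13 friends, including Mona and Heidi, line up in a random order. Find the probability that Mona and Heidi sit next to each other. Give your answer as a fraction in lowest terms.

There are 13! = 6227020800 arrangements.
Treat Mona and Heidi as a block: 12! arrangements of the blocks × 2 orders within the block = 2·479001600 = 958003200.
Probability = 958003200/6227020800 = 2/13.

2/13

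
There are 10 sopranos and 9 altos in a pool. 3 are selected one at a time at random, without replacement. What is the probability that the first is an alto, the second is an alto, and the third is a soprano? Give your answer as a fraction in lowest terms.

40/323

Multiply the conditional probabilities at each draw: 9/19 · 8/18 · 10/17 = 720/5814 = 40/323.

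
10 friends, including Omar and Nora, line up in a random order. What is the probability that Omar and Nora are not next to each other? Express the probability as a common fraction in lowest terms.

There are 10! = 3628800 arrangements.
Arrangements with Omar and Nora adjacent: 2·9! = 725760.
So not adjacent: 3628800 − 725760 = 2903040, probability 2903040/3628800 = 4/5.

4/5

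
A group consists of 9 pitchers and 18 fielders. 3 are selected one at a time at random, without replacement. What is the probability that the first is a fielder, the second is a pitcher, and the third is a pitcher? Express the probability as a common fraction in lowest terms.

24/325

Multiply the conditional probabilities at each draw: 18/27 · 9/26 · 8/25 = 1296/17550 = 24/325.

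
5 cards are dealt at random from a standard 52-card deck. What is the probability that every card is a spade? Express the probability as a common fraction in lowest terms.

33/66640

There are C(52,5) = 2598960 possible 5-card hands.
Hands that are all spades: C(13,5) = 1287.
Probability = 1287/2598960 = 33/66640.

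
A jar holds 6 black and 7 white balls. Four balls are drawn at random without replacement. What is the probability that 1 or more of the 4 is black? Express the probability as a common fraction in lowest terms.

Total selections: C(13,4) = 715.
The complement is all 4 are white: C(7,4) = 35.
Probability = 1 − 35/715 = 680/715 = 136/143.

136/143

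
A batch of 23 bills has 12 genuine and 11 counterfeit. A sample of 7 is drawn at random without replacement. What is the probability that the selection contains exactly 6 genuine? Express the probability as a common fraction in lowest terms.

There are C(23,7) = 245157 ways to choose 7 from 23.
Selections with exactly 6 genuine: choose 6 of the 12 genuine and 1 of the 11 counterfeit, C(12,6)·C(11,1) = 924·11 = 10164.
Probability = 10164/245157 = 308/7429.

308/7429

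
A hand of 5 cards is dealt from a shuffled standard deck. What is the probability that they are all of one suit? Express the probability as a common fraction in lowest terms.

33/16660

There are C(52,5) = 2598960 possible 5-card hands.
Hands of one suit: 4 suits × C(13,5) = 4·1287 = 5148.
Probability = 5148/2598960 = 33/16660.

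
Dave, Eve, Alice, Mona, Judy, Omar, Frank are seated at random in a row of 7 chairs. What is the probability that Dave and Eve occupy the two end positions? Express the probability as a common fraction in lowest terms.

1/21

There are 7! = 5040 arrangements.
Place Dave and Eve at the ends in 2 ways, arrange the remaining 5 in 5! = 120 ways: 2·120 = 240.
Probability = 240/5040 = 1/21.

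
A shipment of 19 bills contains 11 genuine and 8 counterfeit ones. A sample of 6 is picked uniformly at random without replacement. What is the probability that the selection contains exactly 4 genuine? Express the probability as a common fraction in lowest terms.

110/323

There are C(19,6) = 27132 ways to choose 6 from 19.
Selections with exactly 4 genuine: choose 4 of the 11 genuine and 2 of the 8 counterfeit, C(11,4)·C(8,2) = 330·28 = 9240.
Probability = 9240/27132 = 110/323.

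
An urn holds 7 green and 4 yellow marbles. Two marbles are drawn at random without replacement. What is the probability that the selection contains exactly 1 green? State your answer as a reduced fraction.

The sample space is all 2-subsets of the 11: C(11,2) = 55.
Selections with exactly 1 green: choose 1 of the 7 green and 1 of the 4 yellow, C(7,1)·C(4,1) = 7·4 = 28.
Probability = 28/55.

28/55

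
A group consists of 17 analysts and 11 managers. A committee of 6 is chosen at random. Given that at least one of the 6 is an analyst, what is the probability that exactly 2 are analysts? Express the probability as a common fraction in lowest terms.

Work in counts. Selections with at least one analyst: C(28,6) − C(11,6) = 376740 − 462 = 376278.
Of those, selections where exactly 2 are analysts: C(17,2)·C(11,4) = 136·330 = 44880.
Conditional probability = 44880/376278 = 440/3689.

440/3689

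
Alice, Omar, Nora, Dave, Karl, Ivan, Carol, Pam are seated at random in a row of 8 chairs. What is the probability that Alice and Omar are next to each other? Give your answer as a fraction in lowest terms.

1/4

There are 8! = 40320 arrangements.
Treat Alice and Omar as a block: 7! arrangements of the blocks × 2 orders within the block = 2·5040 = 10080.
Probability = 10080/40320 = 1/4.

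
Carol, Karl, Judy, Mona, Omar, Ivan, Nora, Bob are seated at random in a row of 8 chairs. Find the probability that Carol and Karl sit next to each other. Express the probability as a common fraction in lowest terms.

There are 8! = 40320 arrangements.
Treat Carol and Karl as a block: 7! arrangements of the blocks × 2 orders within the block = 2·5040 = 10080.
Probability = 10080/40320 = 1/4.

1/4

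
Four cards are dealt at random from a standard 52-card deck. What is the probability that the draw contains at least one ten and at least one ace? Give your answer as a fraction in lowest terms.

There are C(52,4) = 270725 possible draws.
By inclusion-exclusion on the complements, draws missing all tens or all aces: C(48,4) + C(48,4) − C(44,4) = 194580 + 194580 − 135751 = 253409.
So draws with at least one of each: 270725 − 253409 = 17316, probability 17316/270725 = 1332/20825.

1332/20825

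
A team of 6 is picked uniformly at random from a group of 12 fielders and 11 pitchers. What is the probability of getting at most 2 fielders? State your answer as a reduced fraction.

842/3059

Total selections: C(23,6) = 100947.
Favorable selections (at most 2 fielders): C(12,0)·C(11,6) + C(12,1)·C(11,5) + C(12,2)·C(11,4) = 462 + 5544 + 21780 = 27786.
Probability = 27786/100947 = 842/3059.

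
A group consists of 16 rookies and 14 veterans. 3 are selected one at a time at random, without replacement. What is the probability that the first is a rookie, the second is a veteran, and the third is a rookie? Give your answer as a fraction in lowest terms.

Multiply the conditional probabilities at each draw: 16/30 · 14/29 · 15/28 = 3360/24360 = 4/29.

4/29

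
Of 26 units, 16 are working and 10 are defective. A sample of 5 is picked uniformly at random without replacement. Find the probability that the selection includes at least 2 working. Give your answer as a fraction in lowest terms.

15542/16445

There are C(26,5) = 65780 ways to choose the 5.
Count the complement (fewer than 2 working): C(16,0)·C(10,5) + C(16,1)·C(10,4) = 252 + 3360 = 3612.
Probability = 1 − 3612/65780 = 62168/65780 = 15542/16445.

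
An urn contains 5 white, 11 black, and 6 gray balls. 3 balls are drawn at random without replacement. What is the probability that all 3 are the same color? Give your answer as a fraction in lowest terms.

There are C(22,3) = 1540 ways to draw 3 balls.
All same color: C(5,3) + C(11,3) + C(6,3) = 10 + 165 + 20 = 195.
Probability = 195/1540 = 39/308.

39/308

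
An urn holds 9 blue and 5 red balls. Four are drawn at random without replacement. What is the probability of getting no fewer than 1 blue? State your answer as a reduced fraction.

There are C(14,4) = 1001 ways to choose the 4.
The complement is all 4 are red: C(5,4) = 5.
Probability = 1 − 5/1001 = 996/1001.

996/1001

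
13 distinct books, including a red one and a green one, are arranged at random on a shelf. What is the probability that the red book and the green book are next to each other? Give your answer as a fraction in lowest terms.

There are 13! = 6227020800 arrangements.
Treat the red book and the green book as a block: 12! arrangements of the blocks × 2 orders within the block = 2·479001600 = 958003200.
Probability = 958003200/6227020800 = 2/13.

2/13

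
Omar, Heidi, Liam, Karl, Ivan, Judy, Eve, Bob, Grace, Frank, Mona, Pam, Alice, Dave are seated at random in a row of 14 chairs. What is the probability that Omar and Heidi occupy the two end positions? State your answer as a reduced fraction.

1/91

There are 14! = 87178291200 arrangements.
Place Omar and Heidi at the ends in 2 ways, arrange the remaining 12 in 12! = 479001600 ways: 2·479001600 = 958003200.
Probability = 958003200/87178291200 = 1/91.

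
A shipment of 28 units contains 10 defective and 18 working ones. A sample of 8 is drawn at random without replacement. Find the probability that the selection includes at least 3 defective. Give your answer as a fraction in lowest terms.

2333/3795

Total selections: C(28,8) = 3108105.
Count the complement (fewer than 3 defective): C(10,0)·C(18,8) + C(10,1)·C(18,7) + C(10,2)·C(18,6) = 43758 + 318240 + 835380 = 1197378.
Probability = 1 − 1197378/3108105 = 1910727/3108105 = 2333/3795.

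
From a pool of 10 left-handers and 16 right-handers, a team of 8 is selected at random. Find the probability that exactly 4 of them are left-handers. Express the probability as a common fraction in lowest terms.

The sample space is all 8-subsets of the 26: C(26,8) = 1562275.
Selections with exactly 4 left-handers: choose 4 of the 10 left-handers and 4 of the 16 right-handers, C(10,4)·C(16,4) = 210·1820 = 382200.
Probability = 382200/1562275 = 1176/4807.

1176/4807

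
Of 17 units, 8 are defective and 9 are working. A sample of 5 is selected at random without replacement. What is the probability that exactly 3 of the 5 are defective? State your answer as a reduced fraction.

72/221

The sample space is all 5-subsets of the 17: C(17,5) = 6188.
Selections with exactly 3 defective: choose 3 of the 8 defective and 2 of the 9 working, C(8,3)·C(9,2) = 56·36 = 2016.
Probability = 2016/6188 = 72/221.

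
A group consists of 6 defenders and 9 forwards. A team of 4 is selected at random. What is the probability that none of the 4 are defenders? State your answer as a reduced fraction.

There are C(15,4) = 1365 possible selections.
Selections with no defenders (all forwards): C(9,4) = 126.
Probability = 126/1365 = 6/65.

6/65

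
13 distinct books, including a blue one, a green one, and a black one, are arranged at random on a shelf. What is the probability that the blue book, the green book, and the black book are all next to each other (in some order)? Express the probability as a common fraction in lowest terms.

There are 13! = 6227020800 arrangements.
Treat the three as one block: 11! placements × 3! orders within the block = 39916800·6 = 239500800.
Probability = 239500800/6227020800 = 1/26.

1/26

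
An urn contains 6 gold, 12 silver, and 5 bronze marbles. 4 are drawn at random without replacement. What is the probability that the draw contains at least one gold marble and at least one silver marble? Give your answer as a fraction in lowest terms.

There are C(23,4) = 8855 possible draws.
By inclusion-exclusion on the complements, draws missing all gold or all silver: C(17,4) + C(11,4) − C(5,4) = 2380 + 330 − 5 = 2705.
So draws with at least one of each: 8855 − 2705 = 6150, probability 6150/8855 = 1230/1771.

1230/1771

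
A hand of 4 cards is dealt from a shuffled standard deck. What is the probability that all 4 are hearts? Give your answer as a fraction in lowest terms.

There are C(52,4) = 270725 possible 4-card hands.
Hands that are all hearts: C(13,4) = 715.
Probability = 715/270725 = 11/4165.

11/4165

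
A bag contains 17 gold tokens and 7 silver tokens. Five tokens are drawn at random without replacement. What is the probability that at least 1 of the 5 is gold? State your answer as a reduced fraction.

Total selections: C(24,5) = 42504.
The complement is all 5 are silver: C(7,5) = 21.
Probability = 1 − 21/42504 = 42483/42504 = 2023/2024.

2023/2024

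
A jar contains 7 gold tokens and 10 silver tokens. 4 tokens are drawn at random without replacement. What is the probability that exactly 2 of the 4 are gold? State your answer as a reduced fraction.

27/68

Total number of selections: C(17,4) = 2380.
Selections with exactly 2 gold: choose 2 of the 7 gold and 2 of the 10 silver, C(7,2)·C(10,2) = 21·45 = 945.
Probability = 945/2380 = 27/68.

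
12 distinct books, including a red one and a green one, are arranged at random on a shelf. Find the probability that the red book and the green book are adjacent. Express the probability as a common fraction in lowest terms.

1/6

There are 12! = 479001600 arrangements.
Treat the red book and the green book as a block: 11! arrangements of the blocks × 2 orders within the block = 2·39916800 = 79833600.
Probability = 79833600/479001600 = 1/6.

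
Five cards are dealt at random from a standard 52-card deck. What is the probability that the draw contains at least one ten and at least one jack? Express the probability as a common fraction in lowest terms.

There are C(52,5) = 2598960 possible draws.
By inclusion-exclusion on the complements, draws missing all tens or all jacks: C(48,5) + C(48,5) − C(44,5) = 1712304 + 1712304 − 1086008 = 2338600.
So draws with at least one of each: 2598960 − 2338600 = 260360, probability 260360/2598960 = 6509/64974.

6509/64974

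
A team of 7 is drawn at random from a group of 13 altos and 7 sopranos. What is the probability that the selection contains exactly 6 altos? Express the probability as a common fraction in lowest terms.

1001/6460

The sample space is all 7-subsets of the 20: C(20,7) = 77520.
Selections with exactly 6 altos: choose 6 of the 13 altos and 1 of the 7 sopranos, C(13,6)·C(7,1) = 1716·7 = 12012.
Probability = 12012/77520 = 1001/6460.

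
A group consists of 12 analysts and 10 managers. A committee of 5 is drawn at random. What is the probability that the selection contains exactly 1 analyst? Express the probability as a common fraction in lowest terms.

20/209

Total number of selections: C(22,5) = 26334.
Selections with exactly 1 analyst: choose 1 of the 12 analysts and 4 of the 10 managers, C(12,1)·C(10,4) = 12·210 = 2520.
Probability = 2520/26334 = 20/209.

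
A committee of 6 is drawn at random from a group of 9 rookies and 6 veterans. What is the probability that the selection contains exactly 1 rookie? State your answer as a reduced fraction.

There are C(15,6) = 5005 ways to choose 6 from 15.
Selections with exactly 1 rookie: choose 1 of the 9 rookies and 5 of the 6 veterans, C(9,1)·C(6,5) = 9·6 = 54.
Probability = 54/5005.

54/5005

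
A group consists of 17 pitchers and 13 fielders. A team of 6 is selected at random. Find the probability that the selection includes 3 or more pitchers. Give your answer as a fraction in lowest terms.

There are C(30,6) = 593775 ways to choose the 6.
Count the complement (fewer than 3 pitchers): C(17,0)·C(13,6) + C(17,1)·C(13,5) + C(17,2)·C(13,4) = 1716 + 21879 + 97240 = 120835.
Probability = 1 − 120835/593775 = 472940/593775 = 7276/9135.

7276/9135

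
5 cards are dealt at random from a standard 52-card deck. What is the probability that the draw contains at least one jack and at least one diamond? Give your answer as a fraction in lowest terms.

There are C(52,5) = 2598960 possible draws.
By inclusion-exclusion on the complements, draws missing all jacks or all diamonds: C(48,5) + C(39,5) − C(36,5) = 1712304 + 575757 − 376992 = 1911069.
So draws with at least one of each: 2598960 − 1911069 = 687891, probability 687891/2598960 = 229297/866320.

229297/866320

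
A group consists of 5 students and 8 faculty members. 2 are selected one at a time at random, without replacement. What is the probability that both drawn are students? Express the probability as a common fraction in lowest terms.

Multiply the conditional probabilities at each draw: 5/13 · 4/12 = 20/156 = 5/39.

5/39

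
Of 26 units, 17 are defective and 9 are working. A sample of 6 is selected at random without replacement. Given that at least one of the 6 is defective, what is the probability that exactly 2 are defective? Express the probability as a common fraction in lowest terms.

Work in counts. Selections with at least one defective: C(26,6) − C(9,6) = 230230 − 84 = 230146.
Of those, selections where exactly 2 are defective: C(17,2)·C(9,4) = 136·126 = 17136.
Conditional probability = 17136/230146 = 72/967.

72/967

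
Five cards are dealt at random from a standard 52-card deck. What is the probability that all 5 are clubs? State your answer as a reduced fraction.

33/66640

There are C(52,5) = 2598960 possible 5-card hands.
Hands that are all clubs: C(13,5) = 1287.
Probability = 1287/2598960 = 33/66640.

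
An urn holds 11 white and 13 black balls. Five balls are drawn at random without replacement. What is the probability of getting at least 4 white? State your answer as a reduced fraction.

There are C(24,5) = 42504 ways to choose the 5.
Favorable selections (at least 4 white): C(11,4)·C(13,1) + C(11,5)·C(13,0) = 4290 + 462 = 4752.
Probability = 4752/42504 = 18/161.

18/161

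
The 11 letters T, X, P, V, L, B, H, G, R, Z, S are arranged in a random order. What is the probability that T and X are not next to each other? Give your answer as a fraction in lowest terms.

9/11

There are 11! = 39916800 arrangements.
Arrangements with T and X adjacent: 2·10! = 7257600.
So not adjacent: 39916800 − 7257600 = 32659200, probability 32659200/39916800 = 9/11.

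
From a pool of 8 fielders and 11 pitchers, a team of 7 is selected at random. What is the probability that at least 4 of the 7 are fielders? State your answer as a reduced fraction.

Total selections: C(19,7) = 50388.
Favorable selections (at least 4 fielders): C(8,4)·C(11,3) + C(8,5)·C(11,2) + C(8,6)·C(11,1) + C(8,7)·C(11,0) = 11550 + 3080 + 308 + 8 = 14946.
Probability = 14946/50388 = 2491/8398.

2491/8398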